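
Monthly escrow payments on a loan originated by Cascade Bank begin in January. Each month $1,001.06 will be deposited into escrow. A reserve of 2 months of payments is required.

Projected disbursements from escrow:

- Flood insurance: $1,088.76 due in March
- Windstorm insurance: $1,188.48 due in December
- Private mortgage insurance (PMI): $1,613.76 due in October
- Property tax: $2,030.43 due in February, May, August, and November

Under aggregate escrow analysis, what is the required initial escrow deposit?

Cushion = 2 × $1,001.06 = $2,002.12
Trial balance (start $0, +$1,001.06 each month, − disbursements):
  Jan: +$1,001.06 → $1,001.06
  Feb: +$1,001.06 − $2,030.43 → -$28.31
  Mar: +$1,001.06 − $1,088.76 → -$116.01
  Apr: +$1,001.06 → $885.05
  May: +$1,001.06 − $2,030.43 → -$144.32
  Jun: +$1,001.06 → $856.74
  Jul: +$1,001.06 → $1,857.80
  Aug: +$1,001.06 − $2,030.43 → $828.43
  Sep: +$1,001.06 → $1,829.49
  Oct: +$1,001.06 − $1,613.76 → $1,216.79
  Nov: +$1,001.06 − $2,030.43 → $187.42
  Dec: +$1,001.06 − $1,188.48 → $0.00
Lowest trial balance = -$144.32 (May)
Initial deposit = cushion − low point = $2,002.12 − (-$144.32) = $2,146.44

$2,146.44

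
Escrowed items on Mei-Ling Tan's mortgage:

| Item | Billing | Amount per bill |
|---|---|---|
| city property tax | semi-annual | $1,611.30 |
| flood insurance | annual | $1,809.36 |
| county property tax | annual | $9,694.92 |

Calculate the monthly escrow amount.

$1,227.24

City property tax — $1,611.30 × 2 = $3,222.60 annually
Flood insurance — $1,809.36 annually
County property tax — $9,694.92 annually
Annual escrow total = $3,222.60 + $1,809.36 + $9,694.92 = $14,726.88
Monthly = $14,726.88 / 12 = $1,227.24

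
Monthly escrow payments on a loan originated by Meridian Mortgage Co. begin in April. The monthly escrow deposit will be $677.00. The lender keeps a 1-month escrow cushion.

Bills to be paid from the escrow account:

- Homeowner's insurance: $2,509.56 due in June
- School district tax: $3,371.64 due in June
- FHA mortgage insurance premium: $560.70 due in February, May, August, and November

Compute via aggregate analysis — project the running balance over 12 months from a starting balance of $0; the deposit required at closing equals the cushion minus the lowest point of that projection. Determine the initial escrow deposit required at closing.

$5,087.90

Cushion = 1 × $677.00 = $677.00
Trial balance (start $0, +$677.00 each month, − disbursements):
  Apr: +$677.00 → $677.00
  May: +$677.00 − $560.70 → $793.30
  Jun: +$677.00 − $5,881.20 → -$4,410.90
  Jul: +$677.00 → -$3,733.90
  Aug: +$677.00 − $560.70 → -$3,617.60
  Sep: +$677.00 → -$2,940.60
  Oct: +$677.00 → -$2,263.60
  Nov: +$677.00 − $560.70 → -$2,147.30
  Dec: +$677.00 → -$1,470.30
  Jan: +$677.00 → -$793.30
  Feb: +$677.00 − $560.70 → -$677.00
  Mar: +$677.00 → $0.00
Lowest trial balance = -$4,410.90 (Jun)
Initial deposit = cushion − low point = $677.00 − (-$4,410.90) = $5,087.90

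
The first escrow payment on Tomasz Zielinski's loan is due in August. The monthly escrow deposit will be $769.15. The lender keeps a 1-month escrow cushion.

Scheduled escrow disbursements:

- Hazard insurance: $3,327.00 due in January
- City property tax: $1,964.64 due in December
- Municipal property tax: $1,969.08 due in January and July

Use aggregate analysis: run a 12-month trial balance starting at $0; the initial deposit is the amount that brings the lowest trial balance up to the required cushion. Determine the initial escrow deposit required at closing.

Cushion = 1 × $769.15 = $769.15
Trial balance (start $0, +$769.15 each month, − disbursements):
  Aug: +$769.15 → $769.15
  Sep: +$769.15 → $1,538.30
  Oct: +$769.15 → $2,307.45
  Nov: +$769.15 → $3,076.60
  Dec: +$769.15 − $1,964.64 → $1,881.11
  Jan: +$769.15 − $5,296.08 → -$2,645.82
  Feb: +$769.15 → -$1,876.67
  Mar: +$769.15 → -$1,107.52
  Apr: +$769.15 → -$338.37
  May: +$769.15 → $430.78
  Jun: +$769.15 → $1,199.93
  Jul: +$769.15 − $1,969.08 → $0.00
Lowest trial balance = -$2,645.82 (Jan)
Initial deposit = cushion − low point = $769.15 − (-$2,645.82) = $3,414.97

$3,414.97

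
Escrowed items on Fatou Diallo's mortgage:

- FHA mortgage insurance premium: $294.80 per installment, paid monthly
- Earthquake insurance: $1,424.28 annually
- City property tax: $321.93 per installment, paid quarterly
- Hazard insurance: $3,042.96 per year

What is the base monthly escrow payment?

FHA mortgage insurance premium — $294.80 × 12 = $3,537.60 per year
Earthquake insurance — $1,424.28 per year
City property tax — $321.93 × 4 = $1,287.72 per year
Hazard insurance — $3,042.96 per year
Total per year = $3,537.60 + $1,424.28 + $1,287.72 + $3,042.96 = $9,292.56
Per month = $9,292.56 ÷ 12 = $774.38

$774.38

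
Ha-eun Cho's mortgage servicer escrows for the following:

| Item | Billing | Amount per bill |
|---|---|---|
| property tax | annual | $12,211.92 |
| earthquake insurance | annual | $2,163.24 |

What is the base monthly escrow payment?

$1,197.93

Property tax = $12,211.92 per year
Earthquake insurance = $2,163.24 per year
Annual escrow total = $14,375.16
Per month = $14,375.16 ÷ 12 = $1,197.93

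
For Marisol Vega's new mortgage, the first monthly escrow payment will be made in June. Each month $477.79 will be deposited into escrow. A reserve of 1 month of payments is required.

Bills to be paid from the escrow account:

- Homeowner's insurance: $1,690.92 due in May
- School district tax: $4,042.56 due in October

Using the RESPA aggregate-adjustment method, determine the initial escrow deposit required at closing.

$2,131.40

Cushion = 1 × $477.79 = $477.79
Trial balance (start $0, +$477.79 each month, − disbursements):
  Jun: +$477.79 → $477.79
  Jul: +$477.79 → $955.58
  Aug: +$477.79 → $1,433.37
  Sep: +$477.79 → $1,911.16
  Oct: +$477.79 − $4,042.56 → -$1,653.61
  Nov: +$477.79 → -$1,175.82
  Dec: +$477.79 → -$698.03
  Jan: +$477.79 → -$220.24
  Feb: +$477.79 → $257.55
  Mar: +$477.79 → $735.34
  Apr: +$477.79 → $1,213.13
  May: +$477.79 − $1,690.92 → $0.00
Lowest trial balance = -$1,653.61 (Oct)
Initial deposit = cushion − low point = $477.79 − (-$1,653.61) = $2,131.40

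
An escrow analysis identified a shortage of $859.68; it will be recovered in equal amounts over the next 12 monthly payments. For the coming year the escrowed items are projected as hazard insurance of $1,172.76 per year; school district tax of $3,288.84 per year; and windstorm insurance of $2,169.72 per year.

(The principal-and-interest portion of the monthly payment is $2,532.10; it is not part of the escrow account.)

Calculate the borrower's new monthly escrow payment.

Hazard insurance — $1,172.76
School district tax — $3,288.84
Windstorm insurance — $2,169.72
Combined annual = $6,631.32
Monthly escrow = $6,631.32 ÷ 12 = $552.61
Monthly shortage recovery: $859.68 / 12 = $71.64
Adjusted monthly = $552.61 + $71.64 = $624.25

$624.25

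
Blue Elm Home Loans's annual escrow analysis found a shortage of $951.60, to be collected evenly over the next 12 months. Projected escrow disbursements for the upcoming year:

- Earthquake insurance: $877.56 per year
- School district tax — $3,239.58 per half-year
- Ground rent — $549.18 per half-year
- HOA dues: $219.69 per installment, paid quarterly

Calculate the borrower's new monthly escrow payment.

$857.12

Earthquake insurance = $877.56 per year
School district tax = $3,239.58 × 2 = $6,479.16 per year
Ground rent = $549.18 × 2 = $1,098.36 per year
HOA dues = $219.69 × 4 = $878.76 per year
Total annual escrow = $877.56 + $6,479.16 + $1,098.36 + $878.76 = $9,333.84
Per month = $9,333.84 / 12 = $777.82
Shortage per month = $951.60 / 12 = $79.30
Adjusted monthly = $777.82 + $79.30 = $857.12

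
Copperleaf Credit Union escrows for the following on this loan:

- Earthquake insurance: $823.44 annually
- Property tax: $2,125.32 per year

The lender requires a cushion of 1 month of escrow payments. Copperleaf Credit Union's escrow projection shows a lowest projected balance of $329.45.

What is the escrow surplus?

Earthquake insurance — $823.44 annually
Property tax — $2,125.32 annually
Annual escrow total = $823.44 + $2,125.32 = $2,948.76
Monthly = $2,948.76 ÷ 12 = $245.73
Required cushion = 1 × $245.73 = $245.73
Surplus = $329.45 − $245.73 = $83.72

$83.72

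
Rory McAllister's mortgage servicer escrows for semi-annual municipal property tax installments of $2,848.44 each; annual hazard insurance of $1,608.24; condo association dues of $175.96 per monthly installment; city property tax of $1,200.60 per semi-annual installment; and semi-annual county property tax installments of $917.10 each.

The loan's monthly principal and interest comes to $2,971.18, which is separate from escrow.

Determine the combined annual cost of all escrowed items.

$13,652.04

Municipal property tax: $2,848.44 × 2 = $5,696.88 annually
Hazard insurance: $1,608.24 annually
Condo association dues: $175.96 × 12 = $2,111.52 annually
City property tax: $1,200.60 × 2 = $2,401.20 annually
County property tax: $917.10 × 2 = $1,834.20 annually
Combined annual = $5,696.88 + $1,608.24 + $2,111.52 + $2,401.20 + $1,834.20 = $13,652.04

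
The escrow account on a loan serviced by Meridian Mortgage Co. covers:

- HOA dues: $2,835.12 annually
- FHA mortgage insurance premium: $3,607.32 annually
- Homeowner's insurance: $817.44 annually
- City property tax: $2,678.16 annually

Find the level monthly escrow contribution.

$828.17

HOA dues — $2,835.12 per year
FHA mortgage insurance premium — $3,607.32 per year
Homeowner's insurance — $817.44 per year
City property tax — $2,678.16 per year
Combined annual = $9,938.04
Per month = $9,938.04 / 12 = $828.17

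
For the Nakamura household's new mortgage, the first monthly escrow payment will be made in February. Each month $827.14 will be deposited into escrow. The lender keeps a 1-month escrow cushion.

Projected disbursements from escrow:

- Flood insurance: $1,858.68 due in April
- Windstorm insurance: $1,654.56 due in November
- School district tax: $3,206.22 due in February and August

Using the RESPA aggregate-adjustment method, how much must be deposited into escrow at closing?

$3,410.62

Cushion = 1 × $827.14 = $827.14
Trial balance (start $0, +$827.14 each month, − disbursements):
  Feb: +$827.14 − $3,206.22 → -$2,379.08
  Mar: +$827.14 → -$1,551.94
  Apr: +$827.14 − $1,858.68 → -$2,583.48
  May: +$827.14 → -$1,756.34
  Jun: +$827.14 → -$929.20
  Jul: +$827.14 → -$102.06
  Aug: +$827.14 − $3,206.22 → -$2,481.14
  Sep: +$827.14 → -$1,654.00
  Oct: +$827.14 → -$826.86
  Nov: +$827.14 − $1,654.56 → -$1,654.28
  Dec: +$827.14 → -$827.14
  Jan: +$827.14 → $0.00
Lowest trial balance = -$2,583.48 (Apr)
Initial deposit = cushion − low point = $827.14 − (-$2,583.48) = $3,410.62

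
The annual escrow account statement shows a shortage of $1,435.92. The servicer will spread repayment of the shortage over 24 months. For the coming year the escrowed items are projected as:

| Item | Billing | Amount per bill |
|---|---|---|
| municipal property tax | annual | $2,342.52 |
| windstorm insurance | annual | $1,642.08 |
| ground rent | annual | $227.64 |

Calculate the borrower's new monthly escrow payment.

$410.85

Municipal property tax — $2,342.52/yr
Windstorm insurance — $1,642.08/yr
Ground rent — $227.64/yr
Yearly total = $2,342.52 + $1,642.08 + $227.64 = $4,212.24
Monthly escrow = $4,212.24 ÷ 12 = $351.02
Monthly shortage recovery: $1,435.92 / 24 = $59.83
Adjusted monthly = $351.02 + $59.83 = $410.85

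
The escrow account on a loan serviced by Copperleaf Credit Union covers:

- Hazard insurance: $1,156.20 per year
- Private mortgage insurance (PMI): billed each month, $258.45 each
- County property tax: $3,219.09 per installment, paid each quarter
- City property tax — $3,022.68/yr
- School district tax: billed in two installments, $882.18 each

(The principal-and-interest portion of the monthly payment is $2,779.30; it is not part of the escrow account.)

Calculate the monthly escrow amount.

$1,826.75

Hazard insurance = $1,156.20
Private mortgage insurance (PMI) = $258.45 × 12 = $3,101.40
County property tax = $3,219.09 × 4 = $12,876.36
City property tax = $3,022.68
School district tax = $882.18 × 2 = $1,764.36
Annual escrow total = $21,921.00
Base monthly escrow = $21,921.00 / 12 = $1,826.75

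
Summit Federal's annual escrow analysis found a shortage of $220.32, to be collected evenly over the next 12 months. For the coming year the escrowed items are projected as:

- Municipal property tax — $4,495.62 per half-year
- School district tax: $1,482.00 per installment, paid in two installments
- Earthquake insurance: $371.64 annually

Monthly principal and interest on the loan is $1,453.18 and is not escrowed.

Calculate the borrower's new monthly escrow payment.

$1,045.60

Municipal property tax = $4,495.62 × 2 = $8,991.24 annually
School district tax = $1,482.00 × 2 = $2,964.00 annually
Earthquake insurance = $371.64 annually
Combined annual = $8,991.24 + $2,964.00 + $371.64 = $12,326.88
Base monthly escrow = $12,326.88 / 12 = $1,027.24
Shortage per month = $220.32 / 12 = $18.36
Adjusted monthly = $1,027.24 + $18.36 = $1,045.60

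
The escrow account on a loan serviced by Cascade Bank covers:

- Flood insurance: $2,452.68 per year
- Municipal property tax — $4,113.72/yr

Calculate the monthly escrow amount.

$547.20

Flood insurance: $2,452.68/yr
Municipal property tax: $4,113.72/yr
Yearly total = $2,452.68 + $4,113.72 = $6,566.40
Monthly escrow = $6,566.40 / 12 = $547.20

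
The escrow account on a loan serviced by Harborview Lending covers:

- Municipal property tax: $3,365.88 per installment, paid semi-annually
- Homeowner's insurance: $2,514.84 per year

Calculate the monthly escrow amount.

$770.55

Municipal property tax — $3,365.88 × 2 = $6,731.76 per year
Homeowner's insurance — $2,514.84 per year
Total annual escrow = $6,731.76 + $2,514.84 = $9,246.60
Base monthly escrow = $9,246.60 / 12 = $770.55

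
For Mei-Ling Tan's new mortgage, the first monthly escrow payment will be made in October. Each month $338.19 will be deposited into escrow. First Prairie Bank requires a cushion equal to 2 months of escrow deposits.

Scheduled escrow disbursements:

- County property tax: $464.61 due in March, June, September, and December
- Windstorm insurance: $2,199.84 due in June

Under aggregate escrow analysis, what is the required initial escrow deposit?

Cushion = 2 × $338.19 = $676.38
Trial balance (start $0, +$338.19 each month, − disbursements):
  Oct: +$338.19 → $338.19
  Nov: +$338.19 → $676.38
  Dec: +$338.19 − $464.61 → $549.96
  Jan: +$338.19 → $888.15
  Feb: +$338.19 → $1,226.34
  Mar: +$338.19 − $464.61 → $1,099.92
  Apr: +$338.19 → $1,438.11
  May: +$338.19 → $1,776.30
  Jun: +$338.19 − $2,664.45 → -$549.96
  Jul: +$338.19 → -$211.77
  Aug: +$338.19 → $126.42
  Sep: +$338.19 − $464.61 → $0.00
Lowest trial balance = -$549.96 (Jun)
Initial deposit = cushion − low point = $676.38 − (-$549.96) = $1,226.34

$1,226.34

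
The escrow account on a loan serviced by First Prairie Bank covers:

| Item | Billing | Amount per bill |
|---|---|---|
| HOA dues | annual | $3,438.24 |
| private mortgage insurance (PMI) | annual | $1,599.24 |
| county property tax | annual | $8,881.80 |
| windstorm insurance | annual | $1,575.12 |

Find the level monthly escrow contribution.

$1,291.20

HOA dues: $3,438.24 per year
Private mortgage insurance (PMI): $1,599.24 per year
County property tax: $8,881.80 per year
Windstorm insurance: $1,575.12 per year
Total annual escrow = $15,494.40
Base monthly escrow = $15,494.40 / 12 = $1,291.20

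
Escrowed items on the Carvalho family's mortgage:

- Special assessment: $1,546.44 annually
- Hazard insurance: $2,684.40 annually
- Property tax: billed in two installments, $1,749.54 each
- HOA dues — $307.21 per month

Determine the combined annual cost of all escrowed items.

Special assessment = $1,546.44 per year
Hazard insurance = $2,684.40 per year
Property tax = $1,749.54 × 2 = $3,499.08 per year
HOA dues = $307.21 × 12 = $3,686.52 per year
Yearly total = $1,546.44 + $2,684.40 + $3,499.08 + $3,686.52 = $11,416.44

$11,416.44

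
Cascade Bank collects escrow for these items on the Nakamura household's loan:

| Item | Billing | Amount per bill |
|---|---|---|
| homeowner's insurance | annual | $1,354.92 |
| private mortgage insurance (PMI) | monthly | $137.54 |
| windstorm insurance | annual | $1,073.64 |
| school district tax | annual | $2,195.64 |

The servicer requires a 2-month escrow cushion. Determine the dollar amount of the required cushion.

$1,045.78

Homeowner's insurance = $1,354.92/yr
Private mortgage insurance (PMI) = $137.54 × 12 = $1,650.48/yr
Windstorm insurance = $1,073.64/yr
School district tax = $2,195.64/yr
Total annual escrow = $6,274.68
Base monthly escrow = $6,274.68 / 12 = $522.89
Cushion = 2 × $522.89 = $1,045.78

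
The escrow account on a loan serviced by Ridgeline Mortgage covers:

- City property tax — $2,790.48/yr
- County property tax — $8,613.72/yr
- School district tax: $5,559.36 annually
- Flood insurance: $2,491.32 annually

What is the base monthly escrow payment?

$1,621.24

City property tax = $2,790.48/yr
County property tax = $8,613.72/yr
School district tax = $5,559.36/yr
Flood insurance = $2,491.32/yr
Annual escrow total = $2,790.48 + $8,613.72 + $5,559.36 + $2,491.32 = $19,454.88
Base monthly escrow = $19,454.88 ÷ 12 = $1,621.24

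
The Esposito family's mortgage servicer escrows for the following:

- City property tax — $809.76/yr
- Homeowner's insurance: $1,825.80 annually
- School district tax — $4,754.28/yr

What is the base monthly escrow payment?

City property tax — $809.76 per year
Homeowner's insurance — $1,825.80 per year
School district tax — $4,754.28 per year
Total annual escrow = $809.76 + $1,825.80 + $4,754.28 = $7,389.84
Base monthly escrow = $7,389.84 ÷ 12 = $615.82

$615.82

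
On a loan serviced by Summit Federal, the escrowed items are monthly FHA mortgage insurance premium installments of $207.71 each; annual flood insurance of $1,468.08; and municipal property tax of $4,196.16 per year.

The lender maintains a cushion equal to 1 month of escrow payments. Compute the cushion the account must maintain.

FHA mortgage insurance premium = $207.71 × 12 = $2,492.52 per year
Flood insurance = $1,468.08 per year
Municipal property tax = $4,196.16 per year
Combined annual = $8,156.76
Monthly = $8,156.76 / 12 = $679.73
Reserve = 1 × $679.73 = $679.73

$679.73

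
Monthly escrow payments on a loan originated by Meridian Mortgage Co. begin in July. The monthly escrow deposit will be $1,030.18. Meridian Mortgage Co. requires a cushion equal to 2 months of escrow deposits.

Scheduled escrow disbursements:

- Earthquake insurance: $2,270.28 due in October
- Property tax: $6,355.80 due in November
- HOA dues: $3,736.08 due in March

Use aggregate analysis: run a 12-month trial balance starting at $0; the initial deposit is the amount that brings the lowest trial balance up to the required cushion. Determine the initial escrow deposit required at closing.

$5,535.54

Cushion = 2 × $1,030.18 = $2,060.36
Trial balance (start $0, +$1,030.18 each month, − disbursements):
  Jul: +$1,030.18 → $1,030.18
  Aug: +$1,030.18 → $2,060.36
  Sep: +$1,030.18 → $3,090.54
  Oct: +$1,030.18 − $2,270.28 → $1,850.44
  Nov: +$1,030.18 − $6,355.80 → -$3,475.18
  Dec: +$1,030.18 → -$2,445.00
  Jan: +$1,030.18 → -$1,414.82
  Feb: +$1,030.18 → -$384.64
  Mar: +$1,030.18 − $3,736.08 → -$3,090.54
  Apr: +$1,030.18 → -$2,060.36
  May: +$1,030.18 → -$1,030.18
  Jun: +$1,030.18 → $0.00
Lowest trial balance = -$3,475.18 (Nov)
Initial deposit = cushion − low point = $2,060.36 − (-$3,475.18) = $5,535.54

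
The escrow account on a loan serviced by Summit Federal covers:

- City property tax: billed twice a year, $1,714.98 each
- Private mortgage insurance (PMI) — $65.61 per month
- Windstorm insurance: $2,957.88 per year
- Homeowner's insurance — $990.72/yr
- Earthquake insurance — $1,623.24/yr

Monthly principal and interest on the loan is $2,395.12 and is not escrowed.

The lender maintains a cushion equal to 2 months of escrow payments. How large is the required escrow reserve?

$1,631.52

City property tax: $1,714.98 × 2 = $3,429.96
Private mortgage insurance (PMI): $65.61 × 12 = $787.32
Windstorm insurance: $2,957.88
Homeowner's insurance: $990.72
Earthquake insurance: $1,623.24
Annual escrow total = $9,789.12
Monthly escrow = $9,789.12 ÷ 12 = $815.76
Required cushion = 2 × $815.76 = $1,631.52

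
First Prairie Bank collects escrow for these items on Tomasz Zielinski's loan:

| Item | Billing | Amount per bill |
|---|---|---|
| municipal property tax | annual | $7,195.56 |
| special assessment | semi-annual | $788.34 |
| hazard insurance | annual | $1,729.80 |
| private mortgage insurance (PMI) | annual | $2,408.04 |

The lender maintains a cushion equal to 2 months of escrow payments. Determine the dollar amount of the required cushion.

Municipal property tax — $7,195.56
Special assessment — $788.34 × 2 = $1,576.68
Hazard insurance — $1,729.80
Private mortgage insurance (PMI) — $2,408.04
Combined annual = $7,195.56 + $1,576.68 + $1,729.80 + $2,408.04 = $12,910.08
Per month = $12,910.08 ÷ 12 = $1,075.84
Cushion = 2 × $1,075.84 = $2,151.68

$2,151.68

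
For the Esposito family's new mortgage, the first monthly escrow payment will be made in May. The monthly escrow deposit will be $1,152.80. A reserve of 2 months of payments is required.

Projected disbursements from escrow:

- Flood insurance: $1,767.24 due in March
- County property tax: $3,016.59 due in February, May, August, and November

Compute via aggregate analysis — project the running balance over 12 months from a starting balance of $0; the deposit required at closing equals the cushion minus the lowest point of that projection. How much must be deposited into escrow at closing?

$4,169.39

Cushion = 2 × $1,152.80 = $2,305.60
Trial balance (start $0, +$1,152.80 each month, − disbursements):
  May: +$1,152.80 − $3,016.59 → -$1,863.79
  Jun: +$1,152.80 → -$710.99
  Jul: +$1,152.80 → $441.81
  Aug: +$1,152.80 − $3,016.59 → -$1,421.98
  Sep: +$1,152.80 → -$269.18
  Oct: +$1,152.80 → $883.62
  Nov: +$1,152.80 − $3,016.59 → -$980.17
  Dec: +$1,152.80 → $172.63
  Jan: +$1,152.80 → $1,325.43
  Feb: +$1,152.80 − $3,016.59 → -$538.36
  Mar: +$1,152.80 − $1,767.24 → -$1,152.80
  Apr: +$1,152.80 → $0.00
Lowest trial balance = -$1,863.79 (May)
Initial deposit = cushion − low point = $2,305.60 − (-$1,863.79) = $4,169.39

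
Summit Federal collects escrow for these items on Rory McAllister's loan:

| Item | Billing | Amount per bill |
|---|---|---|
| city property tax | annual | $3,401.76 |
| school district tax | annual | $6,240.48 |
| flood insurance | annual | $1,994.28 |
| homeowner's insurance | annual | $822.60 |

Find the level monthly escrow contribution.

City property tax: $3,401.76 per year
School district tax: $6,240.48 per year
Flood insurance: $1,994.28 per year
Homeowner's insurance: $822.60 per year
Combined annual = $3,401.76 + $6,240.48 + $1,994.28 + $822.60 = $12,459.12
Per month = $12,459.12 / 12 = $1,038.26

$1,038.26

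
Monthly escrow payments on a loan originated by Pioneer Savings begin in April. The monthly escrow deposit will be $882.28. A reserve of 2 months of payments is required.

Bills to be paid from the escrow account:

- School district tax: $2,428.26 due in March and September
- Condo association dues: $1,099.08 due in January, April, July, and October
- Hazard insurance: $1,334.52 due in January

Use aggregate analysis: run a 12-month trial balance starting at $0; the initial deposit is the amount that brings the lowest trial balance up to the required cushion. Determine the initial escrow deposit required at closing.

$1,981.36

Cushion = 2 × $882.28 = $1,764.56
Trial balance (start $0, +$882.28 each month, − disbursements):
  Apr: +$882.28 − $1,099.08 → -$216.80
  May: +$882.28 → $665.48
  Jun: +$882.28 → $1,547.76
  Jul: +$882.28 − $1,099.08 → $1,330.96
  Aug: +$882.28 → $2,213.24
  Sep: +$882.28 − $2,428.26 → $667.26
  Oct: +$882.28 − $1,099.08 → $450.46
  Nov: +$882.28 → $1,332.74
  Dec: +$882.28 → $2,215.02
  Jan: +$882.28 − $2,433.60 → $663.70
  Feb: +$882.28 → $1,545.98
  Mar: +$882.28 − $2,428.26 → $0.00
Lowest trial balance = -$216.80 (Apr)
Initial deposit = cushion − low point = $1,764.56 − (-$216.80) = $1,981.36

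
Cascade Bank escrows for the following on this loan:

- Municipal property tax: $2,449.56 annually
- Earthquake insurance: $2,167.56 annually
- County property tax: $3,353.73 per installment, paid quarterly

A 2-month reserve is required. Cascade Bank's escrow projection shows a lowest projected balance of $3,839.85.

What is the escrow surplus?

Municipal property tax = $2,449.56
Earthquake insurance = $2,167.56
County property tax = $3,353.73 × 4 = $13,414.92
Combined annual = $2,449.56 + $2,167.56 + $13,414.92 = $18,032.04
Monthly = $18,032.04 / 12 = $1,502.67
Cushion = 2 × $1,502.67 = $3,005.34
Surplus = $3,839.85 − $3,005.34 = $834.51

$834.51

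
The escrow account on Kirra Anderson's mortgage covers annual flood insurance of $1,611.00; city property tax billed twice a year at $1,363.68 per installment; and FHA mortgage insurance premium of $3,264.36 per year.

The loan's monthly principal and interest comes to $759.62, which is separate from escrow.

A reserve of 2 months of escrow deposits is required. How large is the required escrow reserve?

Flood insurance: $1,611.00/yr
City property tax: $1,363.68 × 2 = $2,727.36/yr
FHA mortgage insurance premium: $3,264.36/yr
Total per year = $1,611.00 + $2,727.36 + $3,264.36 = $7,602.72
Base monthly escrow = $7,602.72 / 12 = $633.56
Cushion = 2 × $633.56 = $1,267.12

$1,267.12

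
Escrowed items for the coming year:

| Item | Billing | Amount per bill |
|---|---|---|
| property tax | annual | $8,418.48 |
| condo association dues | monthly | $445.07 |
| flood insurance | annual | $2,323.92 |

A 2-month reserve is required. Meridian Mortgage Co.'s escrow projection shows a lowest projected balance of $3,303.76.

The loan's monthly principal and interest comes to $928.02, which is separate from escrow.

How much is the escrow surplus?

Property tax = $8,418.48 per year
Condo association dues = $445.07 × 12 = $5,340.84 per year
Flood insurance = $2,323.92 per year
Total per year = $8,418.48 + $5,340.84 + $2,323.92 = $16,083.24
Monthly = $16,083.24 ÷ 12 = $1,340.27
Required reserve = 2 × $1,340.27 = $2,680.54
Excess over cushion: $3,303.76 − $2,680.54 = $623.22

$623.22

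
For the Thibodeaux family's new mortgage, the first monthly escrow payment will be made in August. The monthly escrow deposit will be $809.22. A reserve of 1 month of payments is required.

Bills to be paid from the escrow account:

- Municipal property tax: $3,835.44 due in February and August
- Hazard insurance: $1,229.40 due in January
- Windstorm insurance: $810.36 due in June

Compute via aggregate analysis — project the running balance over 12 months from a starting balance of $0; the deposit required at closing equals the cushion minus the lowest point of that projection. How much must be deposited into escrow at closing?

$4,044.96

Cushion = 1 × $809.22 = $809.22
Trial balance (start $0, +$809.22 each month, − disbursements):
  Aug: +$809.22 − $3,835.44 → -$3,026.22
  Sep: +$809.22 → -$2,217.00
  Oct: +$809.22 → -$1,407.78
  Nov: +$809.22 → -$598.56
  Dec: +$809.22 → $210.66
  Jan: +$809.22 − $1,229.40 → -$209.52
  Feb: +$809.22 − $3,835.44 → -$3,235.74
  Mar: +$809.22 → -$2,426.52
  Apr: +$809.22 → -$1,617.30
  May: +$809.22 → -$808.08
  Jun: +$809.22 − $810.36 → -$809.22
  Jul: +$809.22 → $0.00
Lowest trial balance = -$3,235.74 (Feb)
Initial deposit = cushion − low point = $809.22 − (-$3,235.74) = $4,044.96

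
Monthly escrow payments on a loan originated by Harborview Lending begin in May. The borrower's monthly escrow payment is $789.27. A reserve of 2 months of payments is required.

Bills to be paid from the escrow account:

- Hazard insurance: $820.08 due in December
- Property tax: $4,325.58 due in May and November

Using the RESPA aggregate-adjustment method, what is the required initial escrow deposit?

$5,114.85

Cushion = 2 × $789.27 = $1,578.54
Trial balance (start $0, +$789.27 each month, − disbursements):
  May: +$789.27 − $4,325.58 → -$3,536.31
  Jun: +$789.27 → -$2,747.04
  Jul: +$789.27 → -$1,957.77
  Aug: +$789.27 → -$1,168.50
  Sep: +$789.27 → -$379.23
  Oct: +$789.27 → $410.04
  Nov: +$789.27 − $4,325.58 → -$3,126.27
  Dec: +$789.27 − $820.08 → -$3,157.08
  Jan: +$789.27 → -$2,367.81
  Feb: +$789.27 → -$1,578.54
  Mar: +$789.27 → -$789.27
  Apr: +$789.27 → $0.00
Lowest trial balance = -$3,536.31 (May)
Initial deposit = cushion − low point = $1,578.54 − (-$3,536.31) = $5,114.85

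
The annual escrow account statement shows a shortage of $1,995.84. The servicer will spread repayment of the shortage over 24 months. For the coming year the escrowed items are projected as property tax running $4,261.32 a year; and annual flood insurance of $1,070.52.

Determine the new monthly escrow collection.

Property tax: $4,261.32
Flood insurance: $1,070.52
Total annual escrow = $5,331.84
Base monthly escrow = $5,331.84 ÷ 12 = $444.32
Monthly shortage recovery: $1,995.84 ÷ 24 = $83.16
New monthly escrow = $444.32 + $83.16 = $527.48

$527.48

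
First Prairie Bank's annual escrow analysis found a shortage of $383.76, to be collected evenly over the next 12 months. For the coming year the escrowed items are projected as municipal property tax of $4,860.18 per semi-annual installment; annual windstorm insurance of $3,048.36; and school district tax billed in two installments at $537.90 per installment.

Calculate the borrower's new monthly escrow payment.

$1,185.69

Municipal property tax: $4,860.18 × 2 = $9,720.36 per year
Windstorm insurance: $3,048.36 per year
School district tax: $537.90 × 2 = $1,075.80 per year
Total annual escrow = $9,720.36 + $3,048.36 + $1,075.80 = $13,844.52
Monthly escrow = $13,844.52 / 12 = $1,153.71
Shortage spread = $383.76 / 12 = $31.98/mo
Adjusted monthly = $1,153.71 + $31.98 = $1,185.69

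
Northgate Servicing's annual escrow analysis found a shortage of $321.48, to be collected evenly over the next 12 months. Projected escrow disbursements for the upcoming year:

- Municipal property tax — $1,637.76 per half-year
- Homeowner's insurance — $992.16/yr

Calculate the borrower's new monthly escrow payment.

Municipal property tax = $1,637.76 × 2 = $3,275.52 annually
Homeowner's insurance = $992.16 annually
Yearly total = $3,275.52 + $992.16 = $4,267.68
Per month = $4,267.68 / 12 = $355.64
Monthly shortage recovery: $321.48 / 12 = $26.79
Adjusted monthly = $355.64 + $26.79 = $382.43

$382.43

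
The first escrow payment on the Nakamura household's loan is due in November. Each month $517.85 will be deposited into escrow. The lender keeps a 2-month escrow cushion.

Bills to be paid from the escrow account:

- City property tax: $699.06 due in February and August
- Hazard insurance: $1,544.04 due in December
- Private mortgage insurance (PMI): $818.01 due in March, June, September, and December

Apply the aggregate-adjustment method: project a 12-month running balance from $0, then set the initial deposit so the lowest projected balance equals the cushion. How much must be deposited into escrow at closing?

$2,362.05

Cushion = 2 × $517.85 = $1,035.70
Trial balance (start $0, +$517.85 each month, − disbursements):
  Nov: +$517.85 → $517.85
  Dec: +$517.85 − $2,362.05 → -$1,326.35
  Jan: +$517.85 → -$808.50
  Feb: +$517.85 − $699.06 → -$989.71
  Mar: +$517.85 − $818.01 → -$1,289.87
  Apr: +$517.85 → -$772.02
  May: +$517.85 → -$254.17
  Jun: +$517.85 − $818.01 → -$554.33
  Jul: +$517.85 → -$36.48
  Aug: +$517.85 − $699.06 → -$217.69
  Sep: +$517.85 − $818.01 → -$517.85
  Oct: +$517.85 → $0.00
Lowest trial balance = -$1,326.35 (Dec)
Initial deposit = cushion − low point = $1,035.70 − (-$1,326.35) = $2,362.05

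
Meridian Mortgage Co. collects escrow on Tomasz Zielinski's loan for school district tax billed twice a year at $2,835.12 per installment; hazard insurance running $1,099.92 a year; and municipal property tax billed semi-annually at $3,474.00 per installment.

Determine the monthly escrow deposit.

$1,143.18

School district tax: $2,835.12 × 2 = $5,670.24
Hazard insurance: $1,099.92
Municipal property tax: $3,474.00 × 2 = $6,948.00
Total per year = $5,670.24 + $1,099.92 + $6,948.00 = $13,718.16
Monthly = $13,718.16 / 12 = $1,143.18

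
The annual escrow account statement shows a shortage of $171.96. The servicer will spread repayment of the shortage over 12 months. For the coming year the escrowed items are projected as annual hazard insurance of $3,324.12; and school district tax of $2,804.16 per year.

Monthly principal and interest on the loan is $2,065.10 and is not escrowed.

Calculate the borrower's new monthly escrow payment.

$525.02

Hazard insurance — $3,324.12/yr
School district tax — $2,804.16/yr
Total per year = $6,128.28
Per month = $6,128.28 ÷ 12 = $510.69
Monthly shortage recovery: $171.96 ÷ 12 = $14.33
New monthly escrow = $510.69 + $14.33 = $525.02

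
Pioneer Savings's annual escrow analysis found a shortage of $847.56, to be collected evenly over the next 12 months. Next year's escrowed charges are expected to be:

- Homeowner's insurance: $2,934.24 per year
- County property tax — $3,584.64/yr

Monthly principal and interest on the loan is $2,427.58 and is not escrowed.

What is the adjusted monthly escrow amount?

Homeowner's insurance = $2,934.24 annually
County property tax = $3,584.64 annually
Combined annual = $6,518.88
Per month = $6,518.88 / 12 = $543.24
Monthly shortage recovery: $847.56 / 12 = $70.63
New monthly escrow = $543.24 + $70.63 = $613.87

$613.87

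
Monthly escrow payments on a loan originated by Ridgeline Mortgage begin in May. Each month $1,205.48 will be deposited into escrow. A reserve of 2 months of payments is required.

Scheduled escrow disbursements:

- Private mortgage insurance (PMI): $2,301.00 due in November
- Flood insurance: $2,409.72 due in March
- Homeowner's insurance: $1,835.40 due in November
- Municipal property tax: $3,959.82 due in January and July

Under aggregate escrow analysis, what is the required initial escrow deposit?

Cushion = 2 × $1,205.48 = $2,410.96
Trial balance (start $0, +$1,205.48 each month, − disbursements):
  May: +$1,205.48 → $1,205.48
  Jun: +$1,205.48 → $2,410.96
  Jul: +$1,205.48 − $3,959.82 → -$343.38
  Aug: +$1,205.48 → $862.10
  Sep: +$1,205.48 → $2,067.58
  Oct: +$1,205.48 → $3,273.06
  Nov: +$1,205.48 − $4,136.40 → $342.14
  Dec: +$1,205.48 → $1,547.62
  Jan: +$1,205.48 − $3,959.82 → -$1,206.72
  Feb: +$1,205.48 → -$1.24
  Mar: +$1,205.48 − $2,409.72 → -$1,205.48
  Apr: +$1,205.48 → $0.00
Lowest trial balance = -$1,206.72 (Jan)
Initial deposit = cushion − low point = $2,410.96 − (-$1,206.72) = $3,617.68

$3,617.68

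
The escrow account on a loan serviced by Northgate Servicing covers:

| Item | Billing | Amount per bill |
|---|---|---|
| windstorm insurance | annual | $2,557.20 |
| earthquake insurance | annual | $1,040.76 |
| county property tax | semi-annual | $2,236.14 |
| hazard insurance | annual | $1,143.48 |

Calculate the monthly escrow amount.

Windstorm insurance = $2,557.20/yr
Earthquake insurance = $1,040.76/yr
County property tax = $2,236.14 × 2 = $4,472.28/yr
Hazard insurance = $1,143.48/yr
Yearly total = $2,557.20 + $1,040.76 + $4,472.28 + $1,143.48 = $9,213.72
Monthly escrow = $9,213.72 ÷ 12 = $767.81

$767.81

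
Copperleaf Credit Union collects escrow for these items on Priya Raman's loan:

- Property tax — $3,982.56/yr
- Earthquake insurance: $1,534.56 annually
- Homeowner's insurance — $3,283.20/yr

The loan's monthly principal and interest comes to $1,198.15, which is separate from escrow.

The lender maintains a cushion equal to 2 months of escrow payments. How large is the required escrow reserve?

Property tax — $3,982.56
Earthquake insurance — $1,534.56
Homeowner's insurance — $3,283.20
Yearly total = $8,800.32
Monthly escrow = $8,800.32 ÷ 12 = $733.36
Reserve = 2 × $733.36 = $1,466.72

$1,466.72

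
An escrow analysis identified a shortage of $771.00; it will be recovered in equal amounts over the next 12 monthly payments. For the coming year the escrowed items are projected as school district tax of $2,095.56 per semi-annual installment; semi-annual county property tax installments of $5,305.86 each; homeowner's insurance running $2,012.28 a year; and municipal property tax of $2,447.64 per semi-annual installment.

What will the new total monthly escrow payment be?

School district tax — $2,095.56 × 2 = $4,191.12/yr
County property tax — $5,305.86 × 2 = $10,611.72/yr
Homeowner's insurance — $2,012.28/yr
Municipal property tax — $2,447.64 × 2 = $4,895.28/yr
Annual escrow total = $4,191.12 + $10,611.72 + $2,012.28 + $4,895.28 = $21,710.40
Base monthly escrow = $21,710.40 ÷ 12 = $1,809.20
Shortage spread = $771.00 ÷ 12 = $64.25/mo
New monthly escrow = $1,809.20 + $64.25 = $1,873.45

$1,873.45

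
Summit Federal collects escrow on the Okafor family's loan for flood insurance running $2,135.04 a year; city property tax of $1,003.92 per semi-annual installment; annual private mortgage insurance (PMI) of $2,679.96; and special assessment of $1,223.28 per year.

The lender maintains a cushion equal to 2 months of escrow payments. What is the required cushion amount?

Flood insurance: $2,135.04 annually
City property tax: $1,003.92 × 2 = $2,007.84 annually
Private mortgage insurance (PMI): $2,679.96 annually
Special assessment: $1,223.28 annually
Combined annual = $2,135.04 + $2,007.84 + $2,679.96 + $1,223.28 = $8,046.12
Monthly escrow = $8,046.12 ÷ 12 = $670.51
Required cushion = 2 × $670.51 = $1,341.02

$1,341.02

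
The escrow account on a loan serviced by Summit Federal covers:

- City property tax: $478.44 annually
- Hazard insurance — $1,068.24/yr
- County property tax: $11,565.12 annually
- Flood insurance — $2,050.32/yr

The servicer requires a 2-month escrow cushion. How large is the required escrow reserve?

City property tax: $478.44 annually
Hazard insurance: $1,068.24 annually
County property tax: $11,565.12 annually
Flood insurance: $2,050.32 annually
Yearly total = $478.44 + $1,068.24 + $11,565.12 + $2,050.32 = $15,162.12
Per month = $15,162.12 / 12 = $1,263.51
Reserve = 2 × $1,263.51 = $2,527.02

$2,527.02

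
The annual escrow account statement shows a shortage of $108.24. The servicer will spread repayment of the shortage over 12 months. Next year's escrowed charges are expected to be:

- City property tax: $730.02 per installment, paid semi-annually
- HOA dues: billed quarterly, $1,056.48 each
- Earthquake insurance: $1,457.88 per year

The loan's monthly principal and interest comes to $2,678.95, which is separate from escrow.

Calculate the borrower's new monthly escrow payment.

City property tax: $730.02 × 2 = $1,460.04 per year
HOA dues: $1,056.48 × 4 = $4,225.92 per year
Earthquake insurance: $1,457.88 per year
Yearly total = $1,460.04 + $4,225.92 + $1,457.88 = $7,143.84
Monthly escrow = $7,143.84 / 12 = $595.32
Shortage per month = $108.24 ÷ 12 = $9.02
New monthly escrow = $595.32 + $9.02 = $604.34

$604.34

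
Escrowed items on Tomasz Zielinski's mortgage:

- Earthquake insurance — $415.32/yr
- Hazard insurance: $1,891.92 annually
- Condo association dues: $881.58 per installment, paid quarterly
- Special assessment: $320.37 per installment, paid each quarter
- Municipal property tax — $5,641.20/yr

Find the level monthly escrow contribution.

$1,063.02

Earthquake insurance: $415.32 per year
Hazard insurance: $1,891.92 per year
Condo association dues: $881.58 × 4 = $3,526.32 per year
Special assessment: $320.37 × 4 = $1,281.48 per year
Municipal property tax: $5,641.20 per year
Combined annual = $415.32 + $1,891.92 + $3,526.32 + $1,281.48 + $5,641.20 = $12,756.24
Base monthly escrow = $12,756.24 ÷ 12 = $1,063.02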